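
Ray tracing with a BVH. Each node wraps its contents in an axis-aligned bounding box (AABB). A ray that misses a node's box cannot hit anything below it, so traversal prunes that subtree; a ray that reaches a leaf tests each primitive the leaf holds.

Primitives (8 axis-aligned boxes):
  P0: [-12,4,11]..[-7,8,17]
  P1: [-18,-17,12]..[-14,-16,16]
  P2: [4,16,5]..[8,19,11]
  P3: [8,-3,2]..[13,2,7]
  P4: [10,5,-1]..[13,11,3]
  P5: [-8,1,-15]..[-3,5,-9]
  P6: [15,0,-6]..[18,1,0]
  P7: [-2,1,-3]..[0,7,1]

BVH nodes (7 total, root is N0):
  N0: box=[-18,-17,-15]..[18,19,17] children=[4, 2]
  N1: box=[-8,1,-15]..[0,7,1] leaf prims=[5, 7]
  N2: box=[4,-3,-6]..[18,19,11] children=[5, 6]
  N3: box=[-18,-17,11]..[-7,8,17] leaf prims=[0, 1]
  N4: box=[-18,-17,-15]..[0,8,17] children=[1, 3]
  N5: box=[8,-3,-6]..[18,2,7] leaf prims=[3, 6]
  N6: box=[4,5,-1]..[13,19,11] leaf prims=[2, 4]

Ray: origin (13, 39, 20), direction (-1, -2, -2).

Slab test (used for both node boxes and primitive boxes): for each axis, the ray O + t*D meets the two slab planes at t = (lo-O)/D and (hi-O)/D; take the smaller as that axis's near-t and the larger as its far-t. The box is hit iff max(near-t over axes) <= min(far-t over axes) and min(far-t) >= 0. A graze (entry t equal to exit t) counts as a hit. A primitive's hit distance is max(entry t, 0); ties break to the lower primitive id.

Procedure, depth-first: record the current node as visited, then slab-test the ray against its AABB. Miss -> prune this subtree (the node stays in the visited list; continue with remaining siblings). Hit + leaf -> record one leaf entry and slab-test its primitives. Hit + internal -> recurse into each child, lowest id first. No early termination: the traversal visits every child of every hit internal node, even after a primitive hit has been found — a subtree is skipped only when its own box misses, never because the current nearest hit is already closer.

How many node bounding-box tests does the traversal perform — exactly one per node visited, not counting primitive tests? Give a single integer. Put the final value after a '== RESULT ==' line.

Walk:
N0 x:[-5,31] y:[10,28] z:[3/2,35/2] -> hit [10,35/2], descend [2, 4]
  N2 x:[-5,9] y:[10,21] z:[9/2,13] -> miss, prune
  N4 x:[13,31] y:[31/2,28] z:[3/2,35/2] -> hit [31/2,35/2], descend [1, 3]
    N1 x:[13,21] y:[16,19] z:[19/2,35/2] -> hit [16,35/2] leaf, test {P5@t=17, P7(miss)}
    N3 x:[20,31] y:[31/2,28] z:[3/2,9/2] -> miss, prune

5 AABB tests over nodes [0, 2, 4, 1, 3]; 1 leaf entered; closest P5.

== RESULT ==
5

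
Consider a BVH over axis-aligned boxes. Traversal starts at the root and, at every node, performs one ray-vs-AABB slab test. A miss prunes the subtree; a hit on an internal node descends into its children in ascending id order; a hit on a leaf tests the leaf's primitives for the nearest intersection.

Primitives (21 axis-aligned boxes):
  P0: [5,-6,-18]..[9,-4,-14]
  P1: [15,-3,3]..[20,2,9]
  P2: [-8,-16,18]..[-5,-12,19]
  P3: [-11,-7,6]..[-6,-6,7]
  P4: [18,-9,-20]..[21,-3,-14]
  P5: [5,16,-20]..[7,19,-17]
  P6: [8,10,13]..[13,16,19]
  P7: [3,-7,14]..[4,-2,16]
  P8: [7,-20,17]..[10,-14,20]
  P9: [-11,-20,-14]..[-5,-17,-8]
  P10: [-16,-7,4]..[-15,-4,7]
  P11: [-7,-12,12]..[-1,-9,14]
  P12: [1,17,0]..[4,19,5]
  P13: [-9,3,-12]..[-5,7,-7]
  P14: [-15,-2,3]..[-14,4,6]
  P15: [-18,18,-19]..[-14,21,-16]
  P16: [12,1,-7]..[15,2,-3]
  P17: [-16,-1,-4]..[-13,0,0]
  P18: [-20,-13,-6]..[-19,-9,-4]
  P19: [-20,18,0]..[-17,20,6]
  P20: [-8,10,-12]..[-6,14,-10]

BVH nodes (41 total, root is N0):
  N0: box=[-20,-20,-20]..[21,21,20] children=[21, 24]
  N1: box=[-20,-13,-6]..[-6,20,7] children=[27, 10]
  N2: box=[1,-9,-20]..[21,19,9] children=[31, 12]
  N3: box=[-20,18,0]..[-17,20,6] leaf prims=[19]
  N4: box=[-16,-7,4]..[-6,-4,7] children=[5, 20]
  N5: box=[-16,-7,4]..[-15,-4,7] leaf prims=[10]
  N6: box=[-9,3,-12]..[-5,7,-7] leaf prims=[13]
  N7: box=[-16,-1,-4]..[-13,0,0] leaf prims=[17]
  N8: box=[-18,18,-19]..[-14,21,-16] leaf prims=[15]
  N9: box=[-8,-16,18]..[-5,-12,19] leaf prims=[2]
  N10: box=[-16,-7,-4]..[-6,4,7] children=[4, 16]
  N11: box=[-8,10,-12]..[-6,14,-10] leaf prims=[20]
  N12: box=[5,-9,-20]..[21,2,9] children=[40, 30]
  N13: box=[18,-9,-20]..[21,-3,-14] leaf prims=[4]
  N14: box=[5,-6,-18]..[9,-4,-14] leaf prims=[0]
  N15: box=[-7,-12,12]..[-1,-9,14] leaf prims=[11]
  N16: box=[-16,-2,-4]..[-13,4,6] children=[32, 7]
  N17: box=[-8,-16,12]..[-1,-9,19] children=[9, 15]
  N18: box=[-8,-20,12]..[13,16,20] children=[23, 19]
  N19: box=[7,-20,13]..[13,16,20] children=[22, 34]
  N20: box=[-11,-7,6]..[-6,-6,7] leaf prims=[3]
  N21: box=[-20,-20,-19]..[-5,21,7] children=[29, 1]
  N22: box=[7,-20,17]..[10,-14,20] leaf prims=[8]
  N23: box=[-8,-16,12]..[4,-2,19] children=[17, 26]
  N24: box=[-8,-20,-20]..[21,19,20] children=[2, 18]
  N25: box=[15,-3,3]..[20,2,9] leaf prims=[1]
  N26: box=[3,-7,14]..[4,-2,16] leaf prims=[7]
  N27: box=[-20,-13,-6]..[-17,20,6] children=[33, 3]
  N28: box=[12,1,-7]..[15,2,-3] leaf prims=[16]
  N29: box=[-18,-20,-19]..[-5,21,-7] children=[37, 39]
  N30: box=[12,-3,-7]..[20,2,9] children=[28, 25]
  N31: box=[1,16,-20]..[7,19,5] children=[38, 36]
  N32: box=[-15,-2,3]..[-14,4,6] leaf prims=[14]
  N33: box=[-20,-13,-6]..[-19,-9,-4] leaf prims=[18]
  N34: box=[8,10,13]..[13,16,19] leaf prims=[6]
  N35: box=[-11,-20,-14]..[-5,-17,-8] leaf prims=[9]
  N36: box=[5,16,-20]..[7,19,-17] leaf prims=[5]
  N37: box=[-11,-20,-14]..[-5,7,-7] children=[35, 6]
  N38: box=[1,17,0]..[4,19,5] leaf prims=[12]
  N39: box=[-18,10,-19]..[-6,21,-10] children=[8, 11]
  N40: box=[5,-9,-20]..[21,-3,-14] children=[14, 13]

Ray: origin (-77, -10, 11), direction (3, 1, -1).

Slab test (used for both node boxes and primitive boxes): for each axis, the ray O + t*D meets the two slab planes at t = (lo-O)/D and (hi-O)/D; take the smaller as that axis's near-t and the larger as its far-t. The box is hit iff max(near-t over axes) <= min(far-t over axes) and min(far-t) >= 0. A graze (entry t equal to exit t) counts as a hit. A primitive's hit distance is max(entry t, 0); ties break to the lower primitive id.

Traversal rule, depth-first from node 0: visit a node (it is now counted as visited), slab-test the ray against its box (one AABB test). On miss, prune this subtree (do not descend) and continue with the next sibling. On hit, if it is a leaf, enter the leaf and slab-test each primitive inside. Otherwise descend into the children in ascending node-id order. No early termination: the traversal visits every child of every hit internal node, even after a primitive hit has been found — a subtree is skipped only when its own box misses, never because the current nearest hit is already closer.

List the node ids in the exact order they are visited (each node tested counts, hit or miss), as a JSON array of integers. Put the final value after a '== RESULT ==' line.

Walk:
N0 x:[19,98/3] y:[-10,31] z:[-9,31] -> hit [19,31], descend [21, 24]
  N21 x:[19,24] y:[-10,31] z:[4,30] -> hit [19,24], descend [1, 29]
    N1 x:[19,71/3] y:[-3,30] z:[4,17] -> miss, prune
    N29 x:[59/3,24] y:[-10,31] z:[18,30] -> hit [59/3,24], descend [37, 39]
      N37 x:[22,24] y:[-10,17] z:[18,25] -> miss, prune
      N39 x:[59/3,71/3] y:[20,31] z:[21,30] -> hit [21,71/3], descend [8, 11]
        N8 x:[59/3,21] y:[28,31] z:[27,30] -> miss, prune
        N11 x:[23,71/3] y:[20,24] z:[21,23] -> hit [23,23] leaf, test {P20@t=23}
  N24 x:[23,98/3] y:[-10,29] z:[-9,31] -> hit [23,29], descend [2, 18]
    N2 x:[26,98/3] y:[1,29] z:[2,31] -> hit [26,29], descend [12, 31]
      N12 x:[82/3,98/3] y:[1,12] z:[2,31] -> miss, prune
      N31 x:[26,28] y:[26,29] z:[6,31] -> hit [26,28], descend [36, 38]
        N36 x:[82/3,28] y:[26,29] z:[28,31] -> hit [28,28] leaf, test {P5@t=28}
        N38 x:[26,27] y:[27,29] z:[6,11] -> miss, prune
    N18 x:[23,30] y:[-10,26] z:[-9,-1] -> miss, prune

15 AABB tests over nodes [0, 21, 1, 29, 37, 39, 8, 11, 24, 2, 12, 31, 36, 38, 18]; 2 leaves entered; closest P20.

== RESULT ==
[0, 21, 1, 29, 37, 39, 8, 11, 24, 2, 12, 31, 36, 38, 18]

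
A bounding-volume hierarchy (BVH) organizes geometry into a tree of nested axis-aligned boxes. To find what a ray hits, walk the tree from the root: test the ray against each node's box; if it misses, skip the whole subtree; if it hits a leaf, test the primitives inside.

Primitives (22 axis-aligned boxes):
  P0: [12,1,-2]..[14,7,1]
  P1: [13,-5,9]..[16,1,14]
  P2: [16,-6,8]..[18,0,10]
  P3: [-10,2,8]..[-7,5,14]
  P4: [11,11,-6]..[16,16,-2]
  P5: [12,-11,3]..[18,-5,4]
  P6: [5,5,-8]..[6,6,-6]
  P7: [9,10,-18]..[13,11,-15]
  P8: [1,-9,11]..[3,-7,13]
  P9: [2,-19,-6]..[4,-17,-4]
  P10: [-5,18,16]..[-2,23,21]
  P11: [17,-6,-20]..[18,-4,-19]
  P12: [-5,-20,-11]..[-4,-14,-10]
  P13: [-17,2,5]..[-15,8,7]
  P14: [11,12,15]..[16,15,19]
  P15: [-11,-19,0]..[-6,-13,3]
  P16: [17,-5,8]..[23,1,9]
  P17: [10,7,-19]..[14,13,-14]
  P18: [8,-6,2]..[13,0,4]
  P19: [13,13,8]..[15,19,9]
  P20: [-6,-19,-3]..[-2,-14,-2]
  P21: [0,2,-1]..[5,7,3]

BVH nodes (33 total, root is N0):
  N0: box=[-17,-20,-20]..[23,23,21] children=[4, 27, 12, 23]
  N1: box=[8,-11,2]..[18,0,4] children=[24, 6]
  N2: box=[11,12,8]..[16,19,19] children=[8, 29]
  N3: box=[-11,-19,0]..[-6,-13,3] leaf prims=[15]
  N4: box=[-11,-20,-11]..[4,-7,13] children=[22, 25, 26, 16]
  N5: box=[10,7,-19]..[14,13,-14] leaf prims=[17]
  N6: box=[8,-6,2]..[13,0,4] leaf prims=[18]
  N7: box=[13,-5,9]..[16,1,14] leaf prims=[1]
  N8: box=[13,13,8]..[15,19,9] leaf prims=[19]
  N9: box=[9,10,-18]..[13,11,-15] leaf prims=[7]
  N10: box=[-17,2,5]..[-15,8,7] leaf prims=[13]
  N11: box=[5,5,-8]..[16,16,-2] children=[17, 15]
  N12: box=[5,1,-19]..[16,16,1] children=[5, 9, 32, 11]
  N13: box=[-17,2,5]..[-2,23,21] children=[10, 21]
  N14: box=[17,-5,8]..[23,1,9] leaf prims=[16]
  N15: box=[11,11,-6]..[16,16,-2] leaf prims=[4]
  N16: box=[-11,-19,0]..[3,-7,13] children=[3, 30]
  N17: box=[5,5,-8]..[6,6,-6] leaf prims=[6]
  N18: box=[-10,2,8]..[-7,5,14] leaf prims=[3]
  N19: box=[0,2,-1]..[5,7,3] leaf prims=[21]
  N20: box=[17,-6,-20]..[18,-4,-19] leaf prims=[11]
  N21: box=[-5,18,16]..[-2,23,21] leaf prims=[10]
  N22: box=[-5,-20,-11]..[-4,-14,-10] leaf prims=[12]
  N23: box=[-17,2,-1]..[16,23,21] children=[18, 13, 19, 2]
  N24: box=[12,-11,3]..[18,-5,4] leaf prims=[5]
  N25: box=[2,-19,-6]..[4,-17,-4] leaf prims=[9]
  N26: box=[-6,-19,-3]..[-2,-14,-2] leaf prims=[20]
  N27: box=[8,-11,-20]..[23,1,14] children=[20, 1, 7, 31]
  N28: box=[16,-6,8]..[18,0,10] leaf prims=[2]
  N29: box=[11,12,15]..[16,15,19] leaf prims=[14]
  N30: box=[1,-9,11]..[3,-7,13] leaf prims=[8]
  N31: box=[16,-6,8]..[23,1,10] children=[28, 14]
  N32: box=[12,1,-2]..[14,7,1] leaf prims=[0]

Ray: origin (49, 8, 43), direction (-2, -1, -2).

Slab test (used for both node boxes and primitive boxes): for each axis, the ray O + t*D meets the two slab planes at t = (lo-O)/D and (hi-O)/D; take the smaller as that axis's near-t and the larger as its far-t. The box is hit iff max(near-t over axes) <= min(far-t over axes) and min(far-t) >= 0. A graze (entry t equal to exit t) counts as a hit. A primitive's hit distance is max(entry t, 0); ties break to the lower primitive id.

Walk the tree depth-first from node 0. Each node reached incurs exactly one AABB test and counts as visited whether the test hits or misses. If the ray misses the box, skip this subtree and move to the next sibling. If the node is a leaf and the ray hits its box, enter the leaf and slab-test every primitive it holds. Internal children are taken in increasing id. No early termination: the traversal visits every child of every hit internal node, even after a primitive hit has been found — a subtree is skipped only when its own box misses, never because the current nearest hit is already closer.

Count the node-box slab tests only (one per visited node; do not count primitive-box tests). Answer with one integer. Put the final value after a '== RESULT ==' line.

Walk:
N0 x:[13,33] y:[-15,28] z:[11,63/2] -> hit [13,28], descend [4, 12, 23, 27]
  N4 x:[45/2,30] y:[15,28] z:[15,27] -> hit [45/2,27], descend [16, 22, 25, 26]
    N16 x:[23,30] y:[15,27] z:[15,43/2] -> miss, prune
    N22 x:[53/2,27] y:[22,28] z:[53/2,27] -> hit [53/2,27] leaf, test {P12@t=53/2}
    N25 x:[45/2,47/2] y:[25,27] z:[47/2,49/2] -> miss, prune
    N26 x:[51/2,55/2] y:[22,27] z:[45/2,23] -> miss, prune
  N12 x:[33/2,22] y:[-8,7] z:[21,31] -> miss, prune
  N23 x:[33/2,33] y:[-15,6] z:[11,22] -> miss, prune
  N27 x:[13,41/2] y:[7,19] z:[29/2,63/2] -> hit [29/2,19], descend [1, 7, 20, 31]
    N1 x:[31/2,41/2] y:[8,19] z:[39/2,41/2] -> miss, prune
    N7 x:[33/2,18] y:[7,13] z:[29/2,17] -> miss, prune
    N20 x:[31/2,16] y:[12,14] z:[31,63/2] -> miss, prune
    N31 x:[13,33/2] y:[7,14] z:[33/2,35/2] -> miss, prune

Visited [0, 4, 16, 22, 25, 26, 12, 23, 27, 1, 7, 20, 31]. Tests: 13 box, 1 leaf. Nearest: P12.

== RESULT ==
13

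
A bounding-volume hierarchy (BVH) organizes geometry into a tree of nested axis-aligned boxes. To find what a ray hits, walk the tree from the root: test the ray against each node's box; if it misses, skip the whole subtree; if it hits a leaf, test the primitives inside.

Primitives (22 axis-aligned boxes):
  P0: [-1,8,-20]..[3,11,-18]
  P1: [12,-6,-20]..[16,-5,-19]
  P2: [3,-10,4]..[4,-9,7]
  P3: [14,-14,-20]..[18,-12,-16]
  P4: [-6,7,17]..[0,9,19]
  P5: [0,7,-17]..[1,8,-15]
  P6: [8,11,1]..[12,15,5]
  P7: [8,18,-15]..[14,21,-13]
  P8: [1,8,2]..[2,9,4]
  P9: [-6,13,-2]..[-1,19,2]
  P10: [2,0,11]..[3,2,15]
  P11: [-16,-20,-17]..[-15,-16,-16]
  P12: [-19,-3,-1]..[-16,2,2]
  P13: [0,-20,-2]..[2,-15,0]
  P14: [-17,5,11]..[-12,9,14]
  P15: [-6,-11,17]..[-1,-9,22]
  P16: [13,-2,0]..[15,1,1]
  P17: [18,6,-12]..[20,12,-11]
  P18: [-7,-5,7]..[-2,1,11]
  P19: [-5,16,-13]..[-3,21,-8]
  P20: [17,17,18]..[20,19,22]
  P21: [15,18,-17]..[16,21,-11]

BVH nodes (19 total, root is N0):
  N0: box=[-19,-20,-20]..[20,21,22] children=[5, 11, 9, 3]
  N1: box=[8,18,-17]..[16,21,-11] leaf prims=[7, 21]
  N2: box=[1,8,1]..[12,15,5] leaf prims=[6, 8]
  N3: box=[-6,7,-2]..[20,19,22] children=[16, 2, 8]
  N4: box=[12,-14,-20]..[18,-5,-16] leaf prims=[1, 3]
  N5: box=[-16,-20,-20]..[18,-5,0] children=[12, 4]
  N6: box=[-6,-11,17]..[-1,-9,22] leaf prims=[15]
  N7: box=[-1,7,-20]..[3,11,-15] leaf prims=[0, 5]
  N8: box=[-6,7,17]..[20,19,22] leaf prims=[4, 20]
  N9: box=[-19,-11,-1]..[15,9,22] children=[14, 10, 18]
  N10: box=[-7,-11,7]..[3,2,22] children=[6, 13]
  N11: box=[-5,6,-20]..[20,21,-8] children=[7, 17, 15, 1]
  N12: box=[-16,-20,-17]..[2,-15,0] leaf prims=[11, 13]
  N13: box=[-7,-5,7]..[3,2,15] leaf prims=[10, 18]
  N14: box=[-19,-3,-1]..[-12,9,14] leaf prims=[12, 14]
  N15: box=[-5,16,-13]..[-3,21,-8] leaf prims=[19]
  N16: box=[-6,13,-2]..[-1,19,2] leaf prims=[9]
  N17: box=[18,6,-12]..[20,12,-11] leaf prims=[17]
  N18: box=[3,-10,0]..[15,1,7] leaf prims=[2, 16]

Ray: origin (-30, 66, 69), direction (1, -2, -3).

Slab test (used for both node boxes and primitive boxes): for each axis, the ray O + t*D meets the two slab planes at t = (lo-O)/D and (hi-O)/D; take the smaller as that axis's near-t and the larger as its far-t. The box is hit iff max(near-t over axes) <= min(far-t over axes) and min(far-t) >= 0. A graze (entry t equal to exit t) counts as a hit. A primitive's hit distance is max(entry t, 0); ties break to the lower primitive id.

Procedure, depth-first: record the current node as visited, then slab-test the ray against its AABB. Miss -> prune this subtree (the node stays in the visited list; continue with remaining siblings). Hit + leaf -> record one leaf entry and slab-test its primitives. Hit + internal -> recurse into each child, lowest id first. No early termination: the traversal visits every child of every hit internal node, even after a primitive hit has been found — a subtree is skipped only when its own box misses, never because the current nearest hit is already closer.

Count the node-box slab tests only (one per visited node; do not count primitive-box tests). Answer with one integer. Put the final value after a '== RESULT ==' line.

Trace the traversal:
N0 x:[11,50] y:[45/2,43] z:[47/3,89/3] -> hit [45/2,89/3], descend [3, 5, 9, 11]
  N3 x:[24,50] y:[47/2,59/2] z:[47/3,71/3] -> miss, prune
  N5 x:[14,48] y:[71/2,43] z:[23,89/3] -> miss, prune
  N9 x:[11,45] y:[57/2,77/2] z:[47/3,70/3] -> miss, prune
  N11 x:[25,50] y:[45/2,30] z:[77/3,89/3] -> hit [77/3,89/3], descend [1, 7, 15, 17]
    N1 x:[38,46] y:[45/2,24] z:[80/3,86/3] -> miss, prune
    N7 x:[29,33] y:[55/2,59/2] z:[28,89/3] -> hit [29,59/2] leaf, test {P0@t=29, P5(miss)}
    N15 x:[25,27] y:[45/2,25] z:[77/3,82/3] -> miss, prune
    N17 x:[48,50] y:[27,30] z:[80/3,27] -> miss, prune

Summary -> nodes [0, 3, 5, 9, 11, 1, 7, 15, 17]; box-tests=9; leaf-entries=1; first=P0

== RESULT ==
9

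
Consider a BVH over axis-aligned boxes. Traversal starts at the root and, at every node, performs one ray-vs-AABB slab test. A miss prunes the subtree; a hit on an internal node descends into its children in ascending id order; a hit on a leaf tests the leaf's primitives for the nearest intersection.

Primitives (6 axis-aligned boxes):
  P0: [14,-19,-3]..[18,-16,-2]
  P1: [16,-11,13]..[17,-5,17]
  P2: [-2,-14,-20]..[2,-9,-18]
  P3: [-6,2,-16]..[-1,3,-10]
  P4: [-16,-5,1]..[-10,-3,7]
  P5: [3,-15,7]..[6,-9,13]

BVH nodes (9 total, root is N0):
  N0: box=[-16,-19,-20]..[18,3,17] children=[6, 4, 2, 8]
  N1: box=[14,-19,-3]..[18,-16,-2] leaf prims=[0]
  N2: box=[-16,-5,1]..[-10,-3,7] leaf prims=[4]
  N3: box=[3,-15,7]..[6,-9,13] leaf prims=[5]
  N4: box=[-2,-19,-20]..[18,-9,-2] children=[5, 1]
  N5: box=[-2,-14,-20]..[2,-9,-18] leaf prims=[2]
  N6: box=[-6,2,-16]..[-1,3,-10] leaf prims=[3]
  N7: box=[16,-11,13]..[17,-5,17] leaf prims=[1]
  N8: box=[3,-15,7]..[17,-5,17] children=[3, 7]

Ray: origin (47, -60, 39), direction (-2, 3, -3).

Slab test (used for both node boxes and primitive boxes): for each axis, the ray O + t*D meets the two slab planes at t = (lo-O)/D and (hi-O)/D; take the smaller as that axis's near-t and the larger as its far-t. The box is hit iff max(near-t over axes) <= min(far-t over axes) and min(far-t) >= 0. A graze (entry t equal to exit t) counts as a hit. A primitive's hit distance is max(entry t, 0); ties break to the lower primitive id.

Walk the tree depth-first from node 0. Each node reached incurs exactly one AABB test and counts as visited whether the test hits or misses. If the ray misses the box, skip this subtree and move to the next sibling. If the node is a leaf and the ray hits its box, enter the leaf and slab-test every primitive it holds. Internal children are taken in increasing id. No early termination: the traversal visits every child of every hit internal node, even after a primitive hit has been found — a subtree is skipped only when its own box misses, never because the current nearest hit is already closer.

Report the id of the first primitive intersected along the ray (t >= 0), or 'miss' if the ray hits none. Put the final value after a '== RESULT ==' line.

Traverse from the root:
N0 x:[29/2,63/2] y:[41/3,21] z:[22/3,59/3] -> hit [29/2,59/3], descend [2, 4, 6, 8]
  N2 x:[57/2,63/2] y:[55/3,19] z:[32/3,38/3] -> miss, prune
  N4 x:[29/2,49/2] y:[41/3,17] z:[41/3,59/3] -> hit [29/2,17], descend [1, 5]
    N1 x:[29/2,33/2] y:[41/3,44/3] z:[41/3,14] -> miss, prune
    N5 x:[45/2,49/2] y:[46/3,17] z:[19,59/3] -> miss, prune
  N6 x:[24,53/2] y:[62/3,21] z:[49/3,55/3] -> miss, prune
  N8 x:[15,22] y:[15,55/3] z:[22/3,32/3] -> miss, prune

order=[0, 2, 4, 1, 5, 6, 8]  |boxes|=7  |leaves|=0  hit=miss

== RESULT ==
miss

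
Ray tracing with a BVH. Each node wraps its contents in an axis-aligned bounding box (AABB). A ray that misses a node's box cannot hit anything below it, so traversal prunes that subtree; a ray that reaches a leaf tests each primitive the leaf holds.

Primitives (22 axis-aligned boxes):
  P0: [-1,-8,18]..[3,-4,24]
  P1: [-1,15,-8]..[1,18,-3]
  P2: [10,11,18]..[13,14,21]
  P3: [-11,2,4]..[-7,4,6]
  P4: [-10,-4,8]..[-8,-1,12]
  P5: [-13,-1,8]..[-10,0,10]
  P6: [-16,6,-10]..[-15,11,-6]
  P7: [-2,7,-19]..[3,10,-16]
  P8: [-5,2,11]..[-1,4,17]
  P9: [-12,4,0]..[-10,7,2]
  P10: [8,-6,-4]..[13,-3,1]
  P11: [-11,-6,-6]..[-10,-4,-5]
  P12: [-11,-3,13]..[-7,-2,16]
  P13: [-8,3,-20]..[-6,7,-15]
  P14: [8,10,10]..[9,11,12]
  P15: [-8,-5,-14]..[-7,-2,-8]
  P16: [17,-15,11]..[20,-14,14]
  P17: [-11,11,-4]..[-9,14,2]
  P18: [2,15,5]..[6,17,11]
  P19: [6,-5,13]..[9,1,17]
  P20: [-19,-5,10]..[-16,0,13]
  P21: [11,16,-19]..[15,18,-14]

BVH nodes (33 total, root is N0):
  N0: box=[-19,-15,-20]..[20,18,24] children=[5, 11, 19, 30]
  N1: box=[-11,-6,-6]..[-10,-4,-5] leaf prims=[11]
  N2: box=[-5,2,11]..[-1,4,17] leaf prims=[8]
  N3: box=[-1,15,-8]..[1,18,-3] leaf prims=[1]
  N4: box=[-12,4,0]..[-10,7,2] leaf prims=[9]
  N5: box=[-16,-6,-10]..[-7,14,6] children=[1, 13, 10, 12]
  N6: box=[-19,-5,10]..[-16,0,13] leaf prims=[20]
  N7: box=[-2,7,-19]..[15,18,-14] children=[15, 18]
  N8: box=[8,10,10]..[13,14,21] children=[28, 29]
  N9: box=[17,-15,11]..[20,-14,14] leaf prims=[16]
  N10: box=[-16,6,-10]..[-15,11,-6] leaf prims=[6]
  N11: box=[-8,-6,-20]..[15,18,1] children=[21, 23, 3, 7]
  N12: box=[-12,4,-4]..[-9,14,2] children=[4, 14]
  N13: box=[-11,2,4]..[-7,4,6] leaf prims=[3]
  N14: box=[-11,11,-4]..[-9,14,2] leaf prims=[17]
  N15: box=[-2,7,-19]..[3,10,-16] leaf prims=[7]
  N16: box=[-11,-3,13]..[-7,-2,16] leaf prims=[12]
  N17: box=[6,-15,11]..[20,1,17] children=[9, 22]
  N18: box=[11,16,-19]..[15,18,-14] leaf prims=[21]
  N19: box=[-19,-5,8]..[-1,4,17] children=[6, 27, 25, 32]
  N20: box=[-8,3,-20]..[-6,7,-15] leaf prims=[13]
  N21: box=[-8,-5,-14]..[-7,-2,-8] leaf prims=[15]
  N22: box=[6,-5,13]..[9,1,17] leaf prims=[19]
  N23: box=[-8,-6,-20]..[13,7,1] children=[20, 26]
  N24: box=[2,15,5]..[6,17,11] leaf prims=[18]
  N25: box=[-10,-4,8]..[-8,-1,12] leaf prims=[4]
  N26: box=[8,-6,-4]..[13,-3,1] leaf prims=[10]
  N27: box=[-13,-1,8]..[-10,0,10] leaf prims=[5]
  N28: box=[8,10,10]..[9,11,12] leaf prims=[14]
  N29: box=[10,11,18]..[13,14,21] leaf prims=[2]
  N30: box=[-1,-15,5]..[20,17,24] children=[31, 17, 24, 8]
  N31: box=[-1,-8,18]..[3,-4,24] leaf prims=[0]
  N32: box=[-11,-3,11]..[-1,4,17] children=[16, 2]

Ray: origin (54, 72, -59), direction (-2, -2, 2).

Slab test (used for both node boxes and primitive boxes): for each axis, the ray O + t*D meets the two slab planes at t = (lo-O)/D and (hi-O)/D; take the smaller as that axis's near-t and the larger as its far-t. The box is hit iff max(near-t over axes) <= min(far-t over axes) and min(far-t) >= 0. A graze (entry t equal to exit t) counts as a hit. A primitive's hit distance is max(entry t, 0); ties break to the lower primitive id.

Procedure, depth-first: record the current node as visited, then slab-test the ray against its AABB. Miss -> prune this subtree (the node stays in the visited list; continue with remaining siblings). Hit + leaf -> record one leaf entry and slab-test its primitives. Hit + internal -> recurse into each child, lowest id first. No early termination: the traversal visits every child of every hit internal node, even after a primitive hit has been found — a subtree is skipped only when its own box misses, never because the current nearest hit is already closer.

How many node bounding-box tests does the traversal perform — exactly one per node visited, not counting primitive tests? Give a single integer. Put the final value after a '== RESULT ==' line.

Walk:
N0 x:[17,73/2] y:[27,87/2] z:[39/2,83/2] -> hit [27,73/2], descend [5, 11, 19, 30]
  N5 x:[61/2,35] y:[29,39] z:[49/2,65/2] -> hit [61/2,65/2], descend [1, 10, 12, 13]
    N1 x:[32,65/2] y:[38,39] z:[53/2,27] -> miss, prune
    N10 x:[69/2,35] y:[61/2,33] z:[49/2,53/2] -> miss, prune
    N12 x:[63/2,33] y:[29,34] z:[55/2,61/2] -> miss, prune
    N13 x:[61/2,65/2] y:[34,35] z:[63/2,65/2] -> miss, prune
  N11 x:[39/2,31] y:[27,39] z:[39/2,30] -> hit [27,30], descend [3, 7, 21, 23]
    N3 x:[53/2,55/2] y:[27,57/2] z:[51/2,28] -> hit [27,55/2] leaf, test {P1@t=27}
    N7 x:[39/2,28] y:[27,65/2] z:[20,45/2] -> miss, prune
    N21 x:[61/2,31] y:[37,77/2] z:[45/2,51/2] -> miss, prune
    N23 x:[41/2,31] y:[65/2,39] z:[39/2,30] -> miss, prune
  N19 x:[55/2,73/2] y:[34,77/2] z:[67/2,38] -> hit [34,73/2], descend [6, 25, 27, 32]
    N6 x:[35,73/2] y:[36,77/2] z:[69/2,36] -> hit [36,36] leaf, test {P20@t=36}
    N25 x:[31,32] y:[73/2,38] z:[67/2,71/2] -> miss, prune
    N27 x:[32,67/2] y:[36,73/2] z:[67/2,69/2] -> miss, prune
    N32 x:[55/2,65/2] y:[34,75/2] z:[35,38] -> miss, prune
  N30 x:[17,55/2] y:[55/2,87/2] z:[32,83/2] -> miss, prune

Summary -> nodes [0, 5, 1, 10, 12, 13, 11, 3, 7, 21, 23, 19, 6, 25, 27, 32, 30]; box-tests=17; leaf-entries=2; first=P1

== RESULT ==
17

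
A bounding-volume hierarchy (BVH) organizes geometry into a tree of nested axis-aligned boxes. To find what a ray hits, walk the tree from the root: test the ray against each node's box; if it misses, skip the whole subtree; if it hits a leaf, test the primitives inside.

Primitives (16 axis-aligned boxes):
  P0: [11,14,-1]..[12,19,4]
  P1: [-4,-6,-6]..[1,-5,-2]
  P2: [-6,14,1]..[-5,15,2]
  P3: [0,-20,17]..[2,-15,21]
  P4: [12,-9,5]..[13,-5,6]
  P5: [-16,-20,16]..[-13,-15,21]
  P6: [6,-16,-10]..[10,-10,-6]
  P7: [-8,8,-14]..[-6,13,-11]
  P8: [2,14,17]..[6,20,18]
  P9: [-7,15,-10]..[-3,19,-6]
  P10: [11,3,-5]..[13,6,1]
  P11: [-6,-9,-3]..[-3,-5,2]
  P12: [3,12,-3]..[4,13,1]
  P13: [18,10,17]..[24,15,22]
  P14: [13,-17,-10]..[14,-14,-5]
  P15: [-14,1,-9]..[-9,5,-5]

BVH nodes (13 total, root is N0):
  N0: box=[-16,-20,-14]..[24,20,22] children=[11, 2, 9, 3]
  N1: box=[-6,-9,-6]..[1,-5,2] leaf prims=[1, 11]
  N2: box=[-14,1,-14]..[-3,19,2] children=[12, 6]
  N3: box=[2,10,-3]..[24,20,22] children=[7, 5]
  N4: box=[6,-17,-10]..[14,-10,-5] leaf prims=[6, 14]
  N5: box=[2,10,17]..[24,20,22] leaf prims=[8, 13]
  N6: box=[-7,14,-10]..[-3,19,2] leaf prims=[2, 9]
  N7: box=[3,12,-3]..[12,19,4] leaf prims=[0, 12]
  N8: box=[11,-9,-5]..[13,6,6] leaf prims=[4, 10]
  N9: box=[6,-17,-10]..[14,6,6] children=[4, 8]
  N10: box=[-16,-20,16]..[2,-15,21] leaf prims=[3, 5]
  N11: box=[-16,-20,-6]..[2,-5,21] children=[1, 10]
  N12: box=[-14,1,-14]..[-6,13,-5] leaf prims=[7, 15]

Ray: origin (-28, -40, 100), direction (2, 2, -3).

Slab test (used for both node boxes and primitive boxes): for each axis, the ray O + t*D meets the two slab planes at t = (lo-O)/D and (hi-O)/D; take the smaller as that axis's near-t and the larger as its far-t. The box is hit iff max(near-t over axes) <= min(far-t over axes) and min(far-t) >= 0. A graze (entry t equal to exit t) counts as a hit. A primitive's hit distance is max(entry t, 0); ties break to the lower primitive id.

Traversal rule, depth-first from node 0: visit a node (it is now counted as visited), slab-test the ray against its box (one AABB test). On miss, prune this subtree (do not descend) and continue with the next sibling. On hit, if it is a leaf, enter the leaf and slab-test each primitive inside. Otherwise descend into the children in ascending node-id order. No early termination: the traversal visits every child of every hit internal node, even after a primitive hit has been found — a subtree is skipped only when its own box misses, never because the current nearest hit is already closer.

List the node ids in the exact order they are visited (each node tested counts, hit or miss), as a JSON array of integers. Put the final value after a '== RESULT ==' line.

Traverse from the root:
N0 x:[6,26] y:[10,30] z:[26,38] -> hit [26,26], descend [2, 3, 9, 11]
  N2 x:[7,25/2] y:[41/2,59/2] z:[98/3,38] -> miss, prune
  N3 x:[15,26] y:[25,30] z:[26,103/3] -> hit [26,26], descend [5, 7]
    N5 x:[15,26] y:[25,30] z:[26,83/3] -> hit [26,26] leaf, test {P8(miss), P13@t=26}
    N7 x:[31/2,20] y:[26,59/2] z:[32,103/3] -> miss, prune
  N9 x:[17,21] y:[23/2,23] z:[94/3,110/3] -> miss, prune
  N11 x:[6,15] y:[10,35/2] z:[79/3,106/3] -> miss, prune

7 AABB tests over nodes [0, 2, 3, 5, 7, 9, 11]; 1 leaf entered; closest P13.

== RESULT ==
[0, 2, 3, 5, 7, 9, 11]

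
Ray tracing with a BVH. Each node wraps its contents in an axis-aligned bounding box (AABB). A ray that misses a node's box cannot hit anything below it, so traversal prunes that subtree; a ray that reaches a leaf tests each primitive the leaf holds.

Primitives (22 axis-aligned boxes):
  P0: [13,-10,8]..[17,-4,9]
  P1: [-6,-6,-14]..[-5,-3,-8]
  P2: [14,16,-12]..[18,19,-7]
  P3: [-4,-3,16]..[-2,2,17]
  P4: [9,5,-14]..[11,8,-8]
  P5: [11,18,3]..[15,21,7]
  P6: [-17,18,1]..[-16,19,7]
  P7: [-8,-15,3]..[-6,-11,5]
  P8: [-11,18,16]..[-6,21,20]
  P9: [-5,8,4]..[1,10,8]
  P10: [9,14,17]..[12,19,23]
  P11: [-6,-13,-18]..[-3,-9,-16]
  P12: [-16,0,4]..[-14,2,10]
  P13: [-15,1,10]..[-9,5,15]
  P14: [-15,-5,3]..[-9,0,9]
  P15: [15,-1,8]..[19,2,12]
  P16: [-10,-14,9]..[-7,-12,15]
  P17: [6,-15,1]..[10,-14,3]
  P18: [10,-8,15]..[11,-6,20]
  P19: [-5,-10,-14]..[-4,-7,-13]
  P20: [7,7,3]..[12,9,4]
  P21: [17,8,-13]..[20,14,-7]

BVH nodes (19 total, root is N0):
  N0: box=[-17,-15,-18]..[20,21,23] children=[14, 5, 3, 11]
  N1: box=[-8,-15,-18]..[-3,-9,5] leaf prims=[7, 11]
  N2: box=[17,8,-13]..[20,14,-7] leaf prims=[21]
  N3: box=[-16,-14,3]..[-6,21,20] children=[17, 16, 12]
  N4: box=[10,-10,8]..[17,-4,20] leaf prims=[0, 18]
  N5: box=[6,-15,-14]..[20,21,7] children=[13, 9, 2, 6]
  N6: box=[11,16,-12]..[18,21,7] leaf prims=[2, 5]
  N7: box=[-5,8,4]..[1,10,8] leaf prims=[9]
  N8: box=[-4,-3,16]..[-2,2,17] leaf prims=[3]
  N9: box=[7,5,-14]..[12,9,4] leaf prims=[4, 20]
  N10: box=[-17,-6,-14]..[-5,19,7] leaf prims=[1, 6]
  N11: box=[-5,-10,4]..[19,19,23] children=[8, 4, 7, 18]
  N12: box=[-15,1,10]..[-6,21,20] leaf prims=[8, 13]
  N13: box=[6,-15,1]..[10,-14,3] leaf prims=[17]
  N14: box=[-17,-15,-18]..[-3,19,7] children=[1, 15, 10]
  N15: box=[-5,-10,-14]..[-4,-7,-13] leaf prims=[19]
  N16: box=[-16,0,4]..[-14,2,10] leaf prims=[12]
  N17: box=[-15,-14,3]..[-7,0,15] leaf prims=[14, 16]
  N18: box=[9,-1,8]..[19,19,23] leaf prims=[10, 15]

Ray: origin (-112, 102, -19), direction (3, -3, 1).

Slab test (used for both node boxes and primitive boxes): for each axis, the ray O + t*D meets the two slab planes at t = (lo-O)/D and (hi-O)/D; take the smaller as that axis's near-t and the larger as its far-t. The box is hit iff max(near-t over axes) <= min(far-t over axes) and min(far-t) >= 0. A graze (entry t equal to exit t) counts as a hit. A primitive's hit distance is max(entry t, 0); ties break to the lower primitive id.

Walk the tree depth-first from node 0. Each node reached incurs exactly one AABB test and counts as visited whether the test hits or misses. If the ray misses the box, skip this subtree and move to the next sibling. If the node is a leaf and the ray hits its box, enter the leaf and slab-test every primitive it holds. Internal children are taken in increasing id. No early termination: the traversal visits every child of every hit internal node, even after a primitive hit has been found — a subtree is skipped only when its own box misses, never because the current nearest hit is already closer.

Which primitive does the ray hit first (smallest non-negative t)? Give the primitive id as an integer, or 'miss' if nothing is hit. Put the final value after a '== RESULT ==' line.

Trace the traversal:
N0 x:[95/3,44] y:[27,39] z:[1,42] -> hit [95/3,39], descend [3, 5, 11, 14]
  N3 x:[32,106/3] y:[27,116/3] z:[22,39] -> hit [32,106/3], descend [12, 16, 17]
    N12 x:[97/3,106/3] y:[27,101/3] z:[29,39] -> hit [97/3,101/3] leaf, test {P8(miss), P13@t=97/3}
    N16 x:[32,98/3] y:[100/3,34] z:[23,29] -> miss, prune
    N17 x:[97/3,35] y:[34,116/3] z:[22,34] -> hit [34,34] leaf, test {P14(miss), P16(miss)}
  N5 x:[118/3,44] y:[27,39] z:[5,26] -> miss, prune
  N11 x:[107/3,131/3] y:[83/3,112/3] z:[23,42] -> hit [107/3,112/3], descend [4, 7, 8, 18]
    N4 x:[122/3,43] y:[106/3,112/3] z:[27,39] -> miss, prune
    N7 x:[107/3,113/3] y:[92/3,94/3] z:[23,27] -> miss, prune
    N8 x:[36,110/3] y:[100/3,35] z:[35,36] -> miss, prune
    N18 x:[121/3,131/3] y:[83/3,103/3] z:[27,42] -> miss, prune
  N14 x:[95/3,109/3] y:[83/3,39] z:[1,26] -> miss, prune

12 AABB tests over nodes [0, 3, 12, 16, 17, 5, 11, 4, 7, 8, 18, 14]; 2 leaves entered; closest P13.

== RESULT ==
13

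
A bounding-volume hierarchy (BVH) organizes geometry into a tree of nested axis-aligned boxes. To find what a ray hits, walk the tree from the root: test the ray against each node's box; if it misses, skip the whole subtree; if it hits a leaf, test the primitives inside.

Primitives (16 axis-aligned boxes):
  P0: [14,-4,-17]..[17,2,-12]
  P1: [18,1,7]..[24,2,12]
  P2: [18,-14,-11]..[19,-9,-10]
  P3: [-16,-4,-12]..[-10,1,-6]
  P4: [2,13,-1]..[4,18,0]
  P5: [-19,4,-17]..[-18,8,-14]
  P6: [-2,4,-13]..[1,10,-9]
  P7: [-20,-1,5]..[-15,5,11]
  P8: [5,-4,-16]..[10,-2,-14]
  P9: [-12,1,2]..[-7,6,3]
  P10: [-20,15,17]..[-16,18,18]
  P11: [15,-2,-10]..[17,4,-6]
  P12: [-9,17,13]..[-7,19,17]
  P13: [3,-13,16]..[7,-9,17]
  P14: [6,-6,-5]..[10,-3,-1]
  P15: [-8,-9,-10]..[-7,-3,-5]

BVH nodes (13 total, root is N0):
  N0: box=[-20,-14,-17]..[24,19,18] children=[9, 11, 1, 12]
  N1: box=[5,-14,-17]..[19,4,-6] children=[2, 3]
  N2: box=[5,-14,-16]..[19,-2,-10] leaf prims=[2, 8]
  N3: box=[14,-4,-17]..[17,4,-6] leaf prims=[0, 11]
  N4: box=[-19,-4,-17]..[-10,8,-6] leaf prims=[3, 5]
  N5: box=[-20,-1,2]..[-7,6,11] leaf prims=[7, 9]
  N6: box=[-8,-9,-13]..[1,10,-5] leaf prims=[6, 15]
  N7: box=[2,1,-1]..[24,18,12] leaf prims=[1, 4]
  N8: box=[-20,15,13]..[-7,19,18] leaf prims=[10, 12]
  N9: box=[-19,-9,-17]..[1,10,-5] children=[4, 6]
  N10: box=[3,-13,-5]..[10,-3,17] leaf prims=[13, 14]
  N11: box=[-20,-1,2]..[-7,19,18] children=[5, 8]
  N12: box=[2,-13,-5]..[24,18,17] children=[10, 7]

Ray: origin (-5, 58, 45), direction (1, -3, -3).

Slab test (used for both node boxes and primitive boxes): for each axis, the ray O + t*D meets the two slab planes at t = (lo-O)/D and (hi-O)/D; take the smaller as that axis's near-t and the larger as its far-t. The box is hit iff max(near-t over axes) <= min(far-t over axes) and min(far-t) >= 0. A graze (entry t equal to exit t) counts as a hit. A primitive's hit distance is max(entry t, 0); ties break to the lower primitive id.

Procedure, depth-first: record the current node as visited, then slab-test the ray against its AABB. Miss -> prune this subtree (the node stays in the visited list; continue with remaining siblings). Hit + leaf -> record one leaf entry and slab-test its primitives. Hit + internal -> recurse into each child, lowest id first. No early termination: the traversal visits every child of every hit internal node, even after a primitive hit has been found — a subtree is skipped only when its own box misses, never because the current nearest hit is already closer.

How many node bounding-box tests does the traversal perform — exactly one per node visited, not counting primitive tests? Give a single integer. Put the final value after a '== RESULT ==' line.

Trace the traversal:
N0 x:[-15,29] y:[13,24] z:[9,62/3] -> hit [13,62/3], descend [1, 9, 11, 12]
  N1 x:[10,24] y:[18,24] z:[17,62/3] -> hit [18,62/3], descend [2, 3]
    N2 x:[10,24] y:[20,24] z:[55/3,61/3] -> hit [20,61/3] leaf, test {P2(miss), P8(miss)}
    N3 x:[19,22] y:[18,62/3] z:[17,62/3] -> hit [19,62/3] leaf, test {P0@t=19, P11(miss)}
  N9 x:[-14,6] y:[16,67/3] z:[50/3,62/3] -> miss, prune
  N11 x:[-15,-2] y:[13,59/3] z:[9,43/3] -> miss, prune
  N12 x:[7,29] y:[40/3,71/3] z:[28/3,50/3] -> hit [40/3,50/3], descend [7, 10]
    N7 x:[7,29] y:[40/3,19] z:[11,46/3] -> hit [40/3,46/3] leaf, test {P1(miss), P4(miss)}
    N10 x:[8,15] y:[61/3,71/3] z:[28/3,50/3] -> miss, prune

order=[0, 1, 2, 3, 9, 11, 12, 7, 10]  |boxes|=9  |leaves|=3  hit=P0

== RESULT ==
9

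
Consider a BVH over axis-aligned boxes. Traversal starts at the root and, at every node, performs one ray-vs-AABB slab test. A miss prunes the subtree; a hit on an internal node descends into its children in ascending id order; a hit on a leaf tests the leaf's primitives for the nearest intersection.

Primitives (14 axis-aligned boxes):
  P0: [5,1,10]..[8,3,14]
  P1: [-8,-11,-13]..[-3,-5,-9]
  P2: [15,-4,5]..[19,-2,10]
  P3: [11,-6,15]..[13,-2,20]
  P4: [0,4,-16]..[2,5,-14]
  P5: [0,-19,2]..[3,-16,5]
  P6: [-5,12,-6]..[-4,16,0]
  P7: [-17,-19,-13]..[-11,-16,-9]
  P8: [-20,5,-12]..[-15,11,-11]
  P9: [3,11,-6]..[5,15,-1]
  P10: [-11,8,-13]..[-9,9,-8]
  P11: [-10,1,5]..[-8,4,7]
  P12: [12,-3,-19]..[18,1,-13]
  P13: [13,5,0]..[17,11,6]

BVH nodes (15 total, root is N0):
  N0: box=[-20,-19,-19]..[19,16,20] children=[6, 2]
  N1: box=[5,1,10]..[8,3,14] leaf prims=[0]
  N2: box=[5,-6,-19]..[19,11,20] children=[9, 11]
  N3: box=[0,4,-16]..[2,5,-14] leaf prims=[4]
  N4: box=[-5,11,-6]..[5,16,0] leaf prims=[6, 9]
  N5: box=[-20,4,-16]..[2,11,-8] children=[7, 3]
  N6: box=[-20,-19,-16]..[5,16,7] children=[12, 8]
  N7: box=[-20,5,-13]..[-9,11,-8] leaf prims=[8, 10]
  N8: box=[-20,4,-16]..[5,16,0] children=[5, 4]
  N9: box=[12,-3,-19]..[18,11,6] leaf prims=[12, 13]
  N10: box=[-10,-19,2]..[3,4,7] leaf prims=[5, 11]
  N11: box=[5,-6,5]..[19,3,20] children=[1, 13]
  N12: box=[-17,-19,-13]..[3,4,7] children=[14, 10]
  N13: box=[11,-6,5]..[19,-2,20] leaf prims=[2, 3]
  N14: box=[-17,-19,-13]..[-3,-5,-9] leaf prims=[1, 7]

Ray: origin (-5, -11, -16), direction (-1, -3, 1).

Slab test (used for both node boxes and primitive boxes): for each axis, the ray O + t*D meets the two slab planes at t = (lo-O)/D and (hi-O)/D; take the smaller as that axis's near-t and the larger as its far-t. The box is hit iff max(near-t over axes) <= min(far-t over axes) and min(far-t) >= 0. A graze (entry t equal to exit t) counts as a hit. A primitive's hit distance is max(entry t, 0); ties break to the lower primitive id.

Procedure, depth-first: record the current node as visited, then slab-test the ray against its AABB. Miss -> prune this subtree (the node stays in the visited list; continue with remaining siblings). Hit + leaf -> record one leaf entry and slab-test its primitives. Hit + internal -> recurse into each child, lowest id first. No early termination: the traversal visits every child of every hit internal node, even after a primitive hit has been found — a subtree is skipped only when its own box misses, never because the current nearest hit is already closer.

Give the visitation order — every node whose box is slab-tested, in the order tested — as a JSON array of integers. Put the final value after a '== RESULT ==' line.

Traverse from the root:
N0 x:[-24,15] y:[-9,8/3] z:[-3,36] -> hit [-3,8/3], descend [2, 6]
  N2 x:[-24,-10] y:[-22/3,-5/3] z:[-3,36] -> miss, prune
  N6 x:[-10,15] y:[-9,8/3] z:[0,23] -> hit [0,8/3], descend [8, 12]
    N8 x:[-10,15] y:[-9,-5] z:[0,16] -> miss, prune
    N12 x:[-8,12] y:[-5,8/3] z:[3,23] -> miss, prune

5 AABB tests over nodes [0, 2, 6, 8, 12]; 0 leaves entered; closest miss.

== RESULT ==
[0, 2, 6, 8, 12]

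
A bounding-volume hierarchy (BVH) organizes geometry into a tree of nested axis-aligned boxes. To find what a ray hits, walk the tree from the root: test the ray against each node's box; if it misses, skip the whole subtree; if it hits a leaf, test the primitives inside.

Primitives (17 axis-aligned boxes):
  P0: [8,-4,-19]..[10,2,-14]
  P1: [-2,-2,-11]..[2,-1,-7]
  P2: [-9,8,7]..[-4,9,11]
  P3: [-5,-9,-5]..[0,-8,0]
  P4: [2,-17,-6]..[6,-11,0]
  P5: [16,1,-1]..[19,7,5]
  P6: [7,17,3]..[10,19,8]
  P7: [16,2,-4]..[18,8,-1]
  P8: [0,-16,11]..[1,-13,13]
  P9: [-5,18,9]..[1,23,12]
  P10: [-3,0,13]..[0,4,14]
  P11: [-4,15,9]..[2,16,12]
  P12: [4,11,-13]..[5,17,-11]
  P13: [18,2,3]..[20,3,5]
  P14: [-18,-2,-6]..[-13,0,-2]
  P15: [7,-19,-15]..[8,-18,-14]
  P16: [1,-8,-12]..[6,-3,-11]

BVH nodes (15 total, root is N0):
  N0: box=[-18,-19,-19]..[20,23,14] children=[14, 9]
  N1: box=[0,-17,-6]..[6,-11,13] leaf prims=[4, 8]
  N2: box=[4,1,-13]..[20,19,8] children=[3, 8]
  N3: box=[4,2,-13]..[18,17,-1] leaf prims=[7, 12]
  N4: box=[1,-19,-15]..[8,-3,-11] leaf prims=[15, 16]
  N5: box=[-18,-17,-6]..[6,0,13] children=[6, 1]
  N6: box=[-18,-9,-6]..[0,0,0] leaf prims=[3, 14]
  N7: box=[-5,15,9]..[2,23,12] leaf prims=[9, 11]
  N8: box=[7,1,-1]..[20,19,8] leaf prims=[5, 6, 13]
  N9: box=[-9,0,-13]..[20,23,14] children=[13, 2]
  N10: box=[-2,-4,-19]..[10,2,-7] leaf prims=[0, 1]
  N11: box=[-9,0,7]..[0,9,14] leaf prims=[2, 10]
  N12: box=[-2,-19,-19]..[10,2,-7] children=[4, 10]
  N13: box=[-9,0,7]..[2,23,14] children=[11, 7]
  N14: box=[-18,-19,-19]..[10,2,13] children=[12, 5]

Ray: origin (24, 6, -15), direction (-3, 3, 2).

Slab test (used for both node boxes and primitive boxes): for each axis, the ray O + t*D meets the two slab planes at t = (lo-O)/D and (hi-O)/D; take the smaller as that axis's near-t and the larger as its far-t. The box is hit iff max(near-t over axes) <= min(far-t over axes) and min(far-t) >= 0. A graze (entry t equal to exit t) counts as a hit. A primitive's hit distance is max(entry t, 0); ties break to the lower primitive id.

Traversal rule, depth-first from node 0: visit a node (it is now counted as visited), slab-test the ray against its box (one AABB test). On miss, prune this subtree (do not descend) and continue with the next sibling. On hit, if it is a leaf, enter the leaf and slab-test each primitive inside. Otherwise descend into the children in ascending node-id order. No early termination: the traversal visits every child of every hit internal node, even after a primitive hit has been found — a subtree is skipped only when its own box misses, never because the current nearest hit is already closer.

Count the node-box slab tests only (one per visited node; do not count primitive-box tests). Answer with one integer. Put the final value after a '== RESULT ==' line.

Walk:
N0 x:[4/3,14] y:[-25/3,17/3] z:[-2,29/2] -> hit [4/3,17/3], descend [9, 14]
  N9 x:[4/3,11] y:[-2,17/3] z:[1,29/2] -> hit [4/3,17/3], descend [2, 13]
    N2 x:[4/3,20/3] y:[-5/3,13/3] z:[1,23/2] -> hit [4/3,13/3], descend [3, 8]
      N3 x:[2,20/3] y:[-4/3,11/3] z:[1,7] -> hit [2,11/3] leaf, test {P7(miss), P12(miss)}
      N8 x:[4/3,17/3] y:[-5/3,13/3] z:[7,23/2] -> miss, prune
    N13 x:[22/3,11] y:[-2,17/3] z:[11,29/2] -> miss, prune
  N14 x:[14/3,14] y:[-25/3,-4/3] z:[-2,14] -> miss, prune

Summary -> nodes [0, 9, 2, 3, 8, 13, 14]; box-tests=7; leaf-entries=1; first=miss

== RESULT ==
7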